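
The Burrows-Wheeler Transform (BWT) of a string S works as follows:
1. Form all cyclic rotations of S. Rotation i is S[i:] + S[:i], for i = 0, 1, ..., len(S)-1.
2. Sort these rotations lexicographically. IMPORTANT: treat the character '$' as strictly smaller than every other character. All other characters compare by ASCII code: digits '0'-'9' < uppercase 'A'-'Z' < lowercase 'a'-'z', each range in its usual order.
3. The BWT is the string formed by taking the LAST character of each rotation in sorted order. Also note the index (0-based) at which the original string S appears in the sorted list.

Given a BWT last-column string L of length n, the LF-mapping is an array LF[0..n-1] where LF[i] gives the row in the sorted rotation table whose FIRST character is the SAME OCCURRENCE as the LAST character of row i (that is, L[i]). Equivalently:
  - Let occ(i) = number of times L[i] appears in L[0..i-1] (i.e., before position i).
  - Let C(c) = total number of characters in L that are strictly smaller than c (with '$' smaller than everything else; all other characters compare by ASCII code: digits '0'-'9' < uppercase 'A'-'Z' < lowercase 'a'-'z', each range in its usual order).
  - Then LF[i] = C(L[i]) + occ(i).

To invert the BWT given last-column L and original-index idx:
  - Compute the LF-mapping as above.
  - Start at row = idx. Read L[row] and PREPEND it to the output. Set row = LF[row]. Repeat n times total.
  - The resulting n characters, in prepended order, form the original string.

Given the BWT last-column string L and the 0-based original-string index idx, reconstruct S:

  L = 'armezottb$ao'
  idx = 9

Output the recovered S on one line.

LF mapping: 1 8 5 4 11 6 9 10 3 0 2 7
Walk LF starting at row 9, prepending L[row]:
  step 1: row=9, L[9]='$', prepend. Next row=LF[9]=0
  step 2: row=0, L[0]='a', prepend. Next row=LF[0]=1
  step 3: row=1, L[1]='r', prepend. Next row=LF[1]=8
  step 4: row=8, L[8]='b', prepend. Next row=LF[8]=3
  step 5: row=3, L[3]='e', prepend. Next row=LF[3]=4
  step 6: row=4, L[4]='z', prepend. Next row=LF[4]=11
  step 7: row=11, L[11]='o', prepend. Next row=LF[11]=7
  step 8: row=7, L[7]='t', prepend. Next row=LF[7]=10
  step 9: row=10, L[10]='a', prepend. Next row=LF[10]=2
  step 10: row=2, L[2]='m', prepend. Next row=LF[2]=5
  step 11: row=5, L[5]='o', prepend. Next row=LF[5]=6
  step 12: row=6, L[6]='t', prepend. Next row=LF[6]=9
Reversed output: tomatozebra$

Answer: tomatozebra$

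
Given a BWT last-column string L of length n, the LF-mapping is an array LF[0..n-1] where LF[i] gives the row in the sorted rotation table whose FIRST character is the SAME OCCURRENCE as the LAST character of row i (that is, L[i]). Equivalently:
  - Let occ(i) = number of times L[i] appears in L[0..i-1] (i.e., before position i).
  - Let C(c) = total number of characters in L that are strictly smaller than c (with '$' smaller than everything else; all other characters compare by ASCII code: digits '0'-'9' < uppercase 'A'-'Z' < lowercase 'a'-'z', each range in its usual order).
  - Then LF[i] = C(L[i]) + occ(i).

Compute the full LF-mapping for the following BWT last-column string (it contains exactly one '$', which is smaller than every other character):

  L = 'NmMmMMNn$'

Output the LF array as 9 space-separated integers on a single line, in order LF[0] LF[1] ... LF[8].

Char counts: '$':1, 'M':3, 'N':2, 'm':2, 'n':1
C (first-col start): C('$')=0, C('M')=1, C('N')=4, C('m')=6, C('n')=8
L[0]='N': occ=0, LF[0]=C('N')+0=4+0=4
L[1]='m': occ=0, LF[1]=C('m')+0=6+0=6
L[2]='M': occ=0, LF[2]=C('M')+0=1+0=1
L[3]='m': occ=1, LF[3]=C('m')+1=6+1=7
L[4]='M': occ=1, LF[4]=C('M')+1=1+1=2
L[5]='M': occ=2, LF[5]=C('M')+2=1+2=3
L[6]='N': occ=1, LF[6]=C('N')+1=4+1=5
L[7]='n': occ=0, LF[7]=C('n')+0=8+0=8
L[8]='$': occ=0, LF[8]=C('$')+0=0+0=0

Answer: 4 6 1 7 2 3 5 8 0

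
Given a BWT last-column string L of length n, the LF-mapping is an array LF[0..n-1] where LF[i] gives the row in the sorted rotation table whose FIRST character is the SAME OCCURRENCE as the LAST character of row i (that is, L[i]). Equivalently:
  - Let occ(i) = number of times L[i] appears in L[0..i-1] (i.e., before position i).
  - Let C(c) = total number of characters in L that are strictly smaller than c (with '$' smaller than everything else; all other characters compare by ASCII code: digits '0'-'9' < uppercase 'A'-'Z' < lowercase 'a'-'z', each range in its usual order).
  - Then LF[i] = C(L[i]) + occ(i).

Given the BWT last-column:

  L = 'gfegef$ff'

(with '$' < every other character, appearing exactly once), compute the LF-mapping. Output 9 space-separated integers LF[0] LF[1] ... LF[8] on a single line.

Char counts: '$':1, 'e':2, 'f':4, 'g':2
C (first-col start): C('$')=0, C('e')=1, C('f')=3, C('g')=7
L[0]='g': occ=0, LF[0]=C('g')+0=7+0=7
L[1]='f': occ=0, LF[1]=C('f')+0=3+0=3
L[2]='e': occ=0, LF[2]=C('e')+0=1+0=1
L[3]='g': occ=1, LF[3]=C('g')+1=7+1=8
L[4]='e': occ=1, LF[4]=C('e')+1=1+1=2
L[5]='f': occ=1, LF[5]=C('f')+1=3+1=4
L[6]='$': occ=0, LF[6]=C('$')+0=0+0=0
L[7]='f': occ=2, LF[7]=C('f')+2=3+2=5
L[8]='f': occ=3, LF[8]=C('f')+3=3+3=6

Answer: 7 3 1 8 2 4 0 5 6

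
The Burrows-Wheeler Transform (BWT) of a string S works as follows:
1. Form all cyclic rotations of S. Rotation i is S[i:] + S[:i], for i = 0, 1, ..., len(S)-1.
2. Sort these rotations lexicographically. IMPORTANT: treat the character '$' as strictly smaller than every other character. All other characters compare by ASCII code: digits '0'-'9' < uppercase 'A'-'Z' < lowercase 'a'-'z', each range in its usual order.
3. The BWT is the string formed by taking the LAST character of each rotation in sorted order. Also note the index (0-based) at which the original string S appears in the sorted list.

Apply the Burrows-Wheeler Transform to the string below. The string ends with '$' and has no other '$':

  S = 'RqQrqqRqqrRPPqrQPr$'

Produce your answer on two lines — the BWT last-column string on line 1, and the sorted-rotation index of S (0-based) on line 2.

Answer: rRPQrqr$qRqrRPqPqqQ
7

Derivation:
All 19 rotations (rotation i = S[i:]+S[:i]):
  rot[0] = RqQrqqRqqrRPPqrQPr$
  rot[1] = qQrqqRqqrRPPqrQPr$R
  rot[2] = QrqqRqqrRPPqrQPr$Rq
  rot[3] = rqqRqqrRPPqrQPr$RqQ
  rot[4] = qqRqqrRPPqrQPr$RqQr
  rot[5] = qRqqrRPPqrQPr$RqQrq
  rot[6] = RqqrRPPqrQPr$RqQrqq
  rot[7] = qqrRPPqrQPr$RqQrqqR
  rot[8] = qrRPPqrQPr$RqQrqqRq
  rot[9] = rRPPqrQPr$RqQrqqRqq
  rot[10] = RPPqrQPr$RqQrqqRqqr
  rot[11] = PPqrQPr$RqQrqqRqqrR
  rot[12] = PqrQPr$RqQrqqRqqrRP
  rot[13] = qrQPr$RqQrqqRqqrRPP
  rot[14] = rQPr$RqQrqqRqqrRPPq
  rot[15] = QPr$RqQrqqRqqrRPPqr
  rot[16] = Pr$RqQrqqRqqrRPPqrQ
  rot[17] = r$RqQrqqRqqrRPPqrQP
  rot[18] = $RqQrqqRqqrRPPqrQPr
Sorted (with $ < everything):
  sorted[0] = $RqQrqqRqqrRPPqrQPr  (last char: 'r')
  sorted[1] = PPqrQPr$RqQrqqRqqrR  (last char: 'R')
  sorted[2] = PqrQPr$RqQrqqRqqrRP  (last char: 'P')
  sorted[3] = Pr$RqQrqqRqqrRPPqrQ  (last char: 'Q')
  sorted[4] = QPr$RqQrqqRqqrRPPqr  (last char: 'r')
  sorted[5] = QrqqRqqrRPPqrQPr$Rq  (last char: 'q')
  sorted[6] = RPPqrQPr$RqQrqqRqqr  (last char: 'r')
  sorted[7] = RqQrqqRqqrRPPqrQPr$  (last char: '$')
  sorted[8] = RqqrRPPqrQPr$RqQrqq  (last char: 'q')
  sorted[9] = qQrqqRqqrRPPqrQPr$R  (last char: 'R')
  sorted[10] = qRqqrRPPqrQPr$RqQrq  (last char: 'q')
  sorted[11] = qqRqqrRPPqrQPr$RqQr  (last char: 'r')
  sorted[12] = qqrRPPqrQPr$RqQrqqR  (last char: 'R')
  sorted[13] = qrQPr$RqQrqqRqqrRPP  (last char: 'P')
  sorted[14] = qrRPPqrQPr$RqQrqqRq  (last char: 'q')
  sorted[15] = r$RqQrqqRqqrRPPqrQP  (last char: 'P')
  sorted[16] = rQPr$RqQrqqRqqrRPPq  (last char: 'q')
  sorted[17] = rRPPqrQPr$RqQrqqRqq  (last char: 'q')
  sorted[18] = rqqRqqrRPPqrQPr$RqQ  (last char: 'Q')
Last column: rRPQrqr$qRqrRPqPqqQ
Original string S is at sorted index 7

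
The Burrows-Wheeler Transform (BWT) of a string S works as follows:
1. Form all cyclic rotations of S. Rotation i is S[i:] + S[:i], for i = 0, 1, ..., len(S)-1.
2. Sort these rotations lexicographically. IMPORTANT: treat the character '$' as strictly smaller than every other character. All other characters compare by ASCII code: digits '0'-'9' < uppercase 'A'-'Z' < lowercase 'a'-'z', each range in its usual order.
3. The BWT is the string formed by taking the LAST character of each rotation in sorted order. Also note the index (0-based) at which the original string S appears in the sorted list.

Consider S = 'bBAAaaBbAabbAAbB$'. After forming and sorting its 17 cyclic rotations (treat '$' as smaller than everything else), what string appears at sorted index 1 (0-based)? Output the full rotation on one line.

Answer: AAaaBbAabbAAbB$bB

Derivation:
All 17 rotations (rotation i = S[i:]+S[:i]):
  rot[0] = bBAAaaBbAabbAAbB$
  rot[1] = BAAaaBbAabbAAbB$b
  rot[2] = AAaaBbAabbAAbB$bB
  rot[3] = AaaBbAabbAAbB$bBA
  rot[4] = aaBbAabbAAbB$bBAA
  rot[5] = aBbAabbAAbB$bBAAa
  rot[6] = BbAabbAAbB$bBAAaa
  rot[7] = bAabbAAbB$bBAAaaB
  rot[8] = AabbAAbB$bBAAaaBb
  rot[9] = abbAAbB$bBAAaaBbA
  rot[10] = bbAAbB$bBAAaaBbAa
  rot[11] = bAAbB$bBAAaaBbAab
  rot[12] = AAbB$bBAAaaBbAabb
  rot[13] = AbB$bBAAaaBbAabbA
  rot[14] = bB$bBAAaaBbAabbAA
  rot[15] = B$bBAAaaBbAabbAAb
  rot[16] = $bBAAaaBbAabbAAbB
Sorted (with $ < everything):
  sorted[0] = $bBAAaaBbAabbAAbB
  sorted[1] = AAaaBbAabbAAbB$bB
  sorted[2] = AAbB$bBAAaaBbAabb
  sorted[3] = AaaBbAabbAAbB$bBA
  sorted[4] = AabbAAbB$bBAAaaBb
  sorted[5] = AbB$bBAAaaBbAabbA
  sorted[6] = B$bBAAaaBbAabbAAb
  sorted[7] = BAAaaBbAabbAAbB$b
  sorted[8] = BbAabbAAbB$bBAAaa
  sorted[9] = aBbAabbAAbB$bBAAa
  sorted[10] = aaBbAabbAAbB$bBAA
  sorted[11] = abbAAbB$bBAAaaBbA
  sorted[12] = bAAbB$bBAAaaBbAab
  sorted[13] = bAabbAAbB$bBAAaaB
  sorted[14] = bB$bBAAaaBbAabbAA
  sorted[15] = bBAAaaBbAabbAAbB$
  sorted[16] = bbAAbB$bBAAaaBbAa
sorted[1] = AAaaBbAabbAAbB$bB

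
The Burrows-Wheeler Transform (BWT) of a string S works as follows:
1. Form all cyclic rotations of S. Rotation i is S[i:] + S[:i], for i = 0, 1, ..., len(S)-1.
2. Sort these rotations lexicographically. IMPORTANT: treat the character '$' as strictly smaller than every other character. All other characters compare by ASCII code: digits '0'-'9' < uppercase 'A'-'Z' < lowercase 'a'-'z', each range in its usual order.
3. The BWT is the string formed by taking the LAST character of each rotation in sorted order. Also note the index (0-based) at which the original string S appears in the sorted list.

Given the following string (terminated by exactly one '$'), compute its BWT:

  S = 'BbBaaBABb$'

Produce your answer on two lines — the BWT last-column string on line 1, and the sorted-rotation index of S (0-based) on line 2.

All 10 rotations (rotation i = S[i:]+S[:i]):
  rot[0] = BbBaaBABb$
  rot[1] = bBaaBABb$B
  rot[2] = BaaBABb$Bb
  rot[3] = aaBABb$BbB
  rot[4] = aBABb$BbBa
  rot[5] = BABb$BbBaa
  rot[6] = ABb$BbBaaB
  rot[7] = Bb$BbBaaBA
  rot[8] = b$BbBaaBAB
  rot[9] = $BbBaaBABb
Sorted (with $ < everything):
  sorted[0] = $BbBaaBABb  (last char: 'b')
  sorted[1] = ABb$BbBaaB  (last char: 'B')
  sorted[2] = BABb$BbBaa  (last char: 'a')
  sorted[3] = BaaBABb$Bb  (last char: 'b')
  sorted[4] = Bb$BbBaaBA  (last char: 'A')
  sorted[5] = BbBaaBABb$  (last char: '$')
  sorted[6] = aBABb$BbBa  (last char: 'a')
  sorted[7] = aaBABb$BbB  (last char: 'B')
  sorted[8] = b$BbBaaBAB  (last char: 'B')
  sorted[9] = bBaaBABb$B  (last char: 'B')
Last column: bBabA$aBBB
Original string S is at sorted index 5

Answer: bBabA$aBBB
5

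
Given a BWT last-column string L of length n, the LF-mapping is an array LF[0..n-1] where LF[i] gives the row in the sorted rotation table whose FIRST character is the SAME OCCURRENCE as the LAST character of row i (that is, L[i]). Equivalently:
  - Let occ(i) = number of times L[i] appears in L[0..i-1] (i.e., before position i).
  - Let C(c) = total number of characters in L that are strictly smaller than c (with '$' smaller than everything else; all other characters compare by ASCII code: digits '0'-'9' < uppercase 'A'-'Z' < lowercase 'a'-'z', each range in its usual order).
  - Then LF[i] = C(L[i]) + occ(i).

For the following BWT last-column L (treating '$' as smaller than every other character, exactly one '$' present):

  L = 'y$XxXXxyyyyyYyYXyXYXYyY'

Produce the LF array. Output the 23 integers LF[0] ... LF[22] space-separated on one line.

Answer: 14 0 1 12 2 3 13 15 16 17 18 19 7 20 8 4 21 5 9 6 10 22 11

Derivation:
Char counts: '$':1, 'X':6, 'Y':5, 'x':2, 'y':9
C (first-col start): C('$')=0, C('X')=1, C('Y')=7, C('x')=12, C('y')=14
L[0]='y': occ=0, LF[0]=C('y')+0=14+0=14
L[1]='$': occ=0, LF[1]=C('$')+0=0+0=0
L[2]='X': occ=0, LF[2]=C('X')+0=1+0=1
L[3]='x': occ=0, LF[3]=C('x')+0=12+0=12
L[4]='X': occ=1, LF[4]=C('X')+1=1+1=2
L[5]='X': occ=2, LF[5]=C('X')+2=1+2=3
L[6]='x': occ=1, LF[6]=C('x')+1=12+1=13
L[7]='y': occ=1, LF[7]=C('y')+1=14+1=15
L[8]='y': occ=2, LF[8]=C('y')+2=14+2=16
L[9]='y': occ=3, LF[9]=C('y')+3=14+3=17
L[10]='y': occ=4, LF[10]=C('y')+4=14+4=18
L[11]='y': occ=5, LF[11]=C('y')+5=14+5=19
L[12]='Y': occ=0, LF[12]=C('Y')+0=7+0=7
L[13]='y': occ=6, LF[13]=C('y')+6=14+6=20
L[14]='Y': occ=1, LF[14]=C('Y')+1=7+1=8
L[15]='X': occ=3, LF[15]=C('X')+3=1+3=4
L[16]='y': occ=7, LF[16]=C('y')+7=14+7=21
L[17]='X': occ=4, LF[17]=C('X')+4=1+4=5
L[18]='Y': occ=2, LF[18]=C('Y')+2=7+2=9
L[19]='X': occ=5, LF[19]=C('X')+5=1+5=6
L[20]='Y': occ=3, LF[20]=C('Y')+3=7+3=10
L[21]='y': occ=8, LF[21]=C('y')+8=14+8=22
L[22]='Y': occ=4, LF[22]=C('Y')+4=7+4=11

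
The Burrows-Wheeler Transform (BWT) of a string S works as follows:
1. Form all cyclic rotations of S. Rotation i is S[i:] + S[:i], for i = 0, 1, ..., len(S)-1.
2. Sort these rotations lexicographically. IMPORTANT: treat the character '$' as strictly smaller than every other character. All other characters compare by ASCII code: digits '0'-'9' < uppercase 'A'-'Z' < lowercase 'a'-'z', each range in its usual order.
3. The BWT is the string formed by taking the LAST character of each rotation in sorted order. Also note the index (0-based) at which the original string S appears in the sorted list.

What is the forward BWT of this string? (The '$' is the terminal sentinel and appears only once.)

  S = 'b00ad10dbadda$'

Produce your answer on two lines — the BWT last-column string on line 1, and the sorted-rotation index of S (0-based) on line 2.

All 14 rotations (rotation i = S[i:]+S[:i]):
  rot[0] = b00ad10dbadda$
  rot[1] = 00ad10dbadda$b
  rot[2] = 0ad10dbadda$b0
  rot[3] = ad10dbadda$b00
  rot[4] = d10dbadda$b00a
  rot[5] = 10dbadda$b00ad
  rot[6] = 0dbadda$b00ad1
  rot[7] = dbadda$b00ad10
  rot[8] = badda$b00ad10d
  rot[9] = adda$b00ad10db
  rot[10] = dda$b00ad10dba
  rot[11] = da$b00ad10dbad
  rot[12] = a$b00ad10dbadd
  rot[13] = $b00ad10dbadda
Sorted (with $ < everything):
  sorted[0] = $b00ad10dbadda  (last char: 'a')
  sorted[1] = 00ad10dbadda$b  (last char: 'b')
  sorted[2] = 0ad10dbadda$b0  (last char: '0')
  sorted[3] = 0dbadda$b00ad1  (last char: '1')
  sorted[4] = 10dbadda$b00ad  (last char: 'd')
  sorted[5] = a$b00ad10dbadd  (last char: 'd')
  sorted[6] = ad10dbadda$b00  (last char: '0')
  sorted[7] = adda$b00ad10db  (last char: 'b')
  sorted[8] = b00ad10dbadda$  (last char: '$')
  sorted[9] = badda$b00ad10d  (last char: 'd')
  sorted[10] = d10dbadda$b00a  (last char: 'a')
  sorted[11] = da$b00ad10dbad  (last char: 'd')
  sorted[12] = dbadda$b00ad10  (last char: '0')
  sorted[13] = dda$b00ad10dba  (last char: 'a')
Last column: ab01dd0b$dad0a
Original string S is at sorted index 8

Answer: ab01dd0b$dad0a
8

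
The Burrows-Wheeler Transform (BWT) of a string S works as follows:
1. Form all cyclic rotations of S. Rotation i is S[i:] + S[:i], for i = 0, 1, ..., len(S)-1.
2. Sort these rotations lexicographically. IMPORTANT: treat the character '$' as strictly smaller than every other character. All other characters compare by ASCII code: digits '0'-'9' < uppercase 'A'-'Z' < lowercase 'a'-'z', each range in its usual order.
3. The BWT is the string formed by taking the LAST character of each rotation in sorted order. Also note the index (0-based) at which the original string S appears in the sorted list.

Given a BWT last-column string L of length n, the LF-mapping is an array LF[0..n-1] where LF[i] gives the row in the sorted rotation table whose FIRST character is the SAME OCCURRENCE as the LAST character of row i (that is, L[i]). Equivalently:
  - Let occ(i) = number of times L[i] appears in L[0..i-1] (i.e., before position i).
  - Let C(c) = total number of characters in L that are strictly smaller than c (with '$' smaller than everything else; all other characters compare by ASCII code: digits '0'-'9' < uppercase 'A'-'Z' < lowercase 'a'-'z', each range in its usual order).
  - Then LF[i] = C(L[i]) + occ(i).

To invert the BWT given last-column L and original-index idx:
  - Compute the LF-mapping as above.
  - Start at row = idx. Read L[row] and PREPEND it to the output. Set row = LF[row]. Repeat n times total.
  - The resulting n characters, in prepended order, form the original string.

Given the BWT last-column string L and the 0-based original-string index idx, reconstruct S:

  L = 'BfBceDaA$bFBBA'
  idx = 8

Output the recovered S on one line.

LF mapping: 3 13 4 11 12 7 9 1 0 10 8 5 6 2
Walk LF starting at row 8, prepending L[row]:
  step 1: row=8, L[8]='$', prepend. Next row=LF[8]=0
  step 2: row=0, L[0]='B', prepend. Next row=LF[0]=3
  step 3: row=3, L[3]='c', prepend. Next row=LF[3]=11
  step 4: row=11, L[11]='B', prepend. Next row=LF[11]=5
  step 5: row=5, L[5]='D', prepend. Next row=LF[5]=7
  step 6: row=7, L[7]='A', prepend. Next row=LF[7]=1
  step 7: row=1, L[1]='f', prepend. Next row=LF[1]=13
  step 8: row=13, L[13]='A', prepend. Next row=LF[13]=2
  step 9: row=2, L[2]='B', prepend. Next row=LF[2]=4
  step 10: row=4, L[4]='e', prepend. Next row=LF[4]=12
  step 11: row=12, L[12]='B', prepend. Next row=LF[12]=6
  step 12: row=6, L[6]='a', prepend. Next row=LF[6]=9
  step 13: row=9, L[9]='b', prepend. Next row=LF[9]=10
  step 14: row=10, L[10]='F', prepend. Next row=LF[10]=8
Reversed output: FbaBeBAfADBcB$

Answer: FbaBeBAfADBcB$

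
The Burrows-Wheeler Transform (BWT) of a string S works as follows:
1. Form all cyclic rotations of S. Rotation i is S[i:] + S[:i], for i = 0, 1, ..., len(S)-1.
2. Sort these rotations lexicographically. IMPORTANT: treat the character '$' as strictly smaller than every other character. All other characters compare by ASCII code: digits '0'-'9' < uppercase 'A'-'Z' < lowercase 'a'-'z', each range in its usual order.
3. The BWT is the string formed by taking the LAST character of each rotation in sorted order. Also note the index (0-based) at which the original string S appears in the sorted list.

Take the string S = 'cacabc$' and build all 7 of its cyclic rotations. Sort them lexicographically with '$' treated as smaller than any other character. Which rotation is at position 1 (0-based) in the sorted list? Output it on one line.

All 7 rotations (rotation i = S[i:]+S[:i]):
  rot[0] = cacabc$
  rot[1] = acabc$c
  rot[2] = cabc$ca
  rot[3] = abc$cac
  rot[4] = bc$caca
  rot[5] = c$cacab
  rot[6] = $cacabc
Sorted (with $ < everything):
  sorted[0] = $cacabc
  sorted[1] = abc$cac
  sorted[2] = acabc$c
  sorted[3] = bc$caca
  sorted[4] = c$cacab
  sorted[5] = cabc$ca
  sorted[6] = cacabc$
sorted[1] = abc$cac

Answer: abc$cac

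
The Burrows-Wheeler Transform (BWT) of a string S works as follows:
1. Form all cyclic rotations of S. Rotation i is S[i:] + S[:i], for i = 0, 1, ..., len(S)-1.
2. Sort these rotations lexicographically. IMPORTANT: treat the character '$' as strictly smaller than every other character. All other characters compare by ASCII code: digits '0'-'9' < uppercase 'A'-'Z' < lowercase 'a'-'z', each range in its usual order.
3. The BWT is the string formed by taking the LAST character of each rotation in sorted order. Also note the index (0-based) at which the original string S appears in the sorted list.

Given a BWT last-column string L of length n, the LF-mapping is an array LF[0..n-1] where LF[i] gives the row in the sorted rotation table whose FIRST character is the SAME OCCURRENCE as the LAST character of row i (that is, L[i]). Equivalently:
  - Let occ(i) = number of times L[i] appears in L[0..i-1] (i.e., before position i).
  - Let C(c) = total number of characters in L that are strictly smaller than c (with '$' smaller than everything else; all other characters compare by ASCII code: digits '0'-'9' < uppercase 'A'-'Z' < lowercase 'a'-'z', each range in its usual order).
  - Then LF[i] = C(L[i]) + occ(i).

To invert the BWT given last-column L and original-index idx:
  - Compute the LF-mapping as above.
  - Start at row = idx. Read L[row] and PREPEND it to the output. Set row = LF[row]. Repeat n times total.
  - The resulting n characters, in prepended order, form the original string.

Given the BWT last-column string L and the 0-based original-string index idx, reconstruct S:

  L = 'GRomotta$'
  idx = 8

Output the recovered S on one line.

Answer: tomatoRG$

Derivation:
LF mapping: 1 2 5 4 6 7 8 3 0
Walk LF starting at row 8, prepending L[row]:
  step 1: row=8, L[8]='$', prepend. Next row=LF[8]=0
  step 2: row=0, L[0]='G', prepend. Next row=LF[0]=1
  step 3: row=1, L[1]='R', prepend. Next row=LF[1]=2
  step 4: row=2, L[2]='o', prepend. Next row=LF[2]=5
  step 5: row=5, L[5]='t', prepend. Next row=LF[5]=7
  step 6: row=7, L[7]='a', prepend. Next row=LF[7]=3
  step 7: row=3, L[3]='m', prepend. Next row=LF[3]=4
  step 8: row=4, L[4]='o', prepend. Next row=LF[4]=6
  step 9: row=6, L[6]='t', prepend. Next row=LF[6]=8
Reversed output: tomatoRG$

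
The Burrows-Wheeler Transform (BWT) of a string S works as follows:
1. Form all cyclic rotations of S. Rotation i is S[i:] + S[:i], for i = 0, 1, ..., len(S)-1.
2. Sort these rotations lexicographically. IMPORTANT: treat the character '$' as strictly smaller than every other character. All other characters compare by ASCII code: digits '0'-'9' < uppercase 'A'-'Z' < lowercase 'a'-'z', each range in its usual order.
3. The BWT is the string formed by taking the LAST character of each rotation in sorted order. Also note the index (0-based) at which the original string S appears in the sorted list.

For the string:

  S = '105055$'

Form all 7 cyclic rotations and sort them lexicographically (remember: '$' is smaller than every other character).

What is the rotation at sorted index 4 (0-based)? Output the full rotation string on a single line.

Answer: 5$10505

Derivation:
All 7 rotations (rotation i = S[i:]+S[:i]):
  rot[0] = 105055$
  rot[1] = 05055$1
  rot[2] = 5055$10
  rot[3] = 055$105
  rot[4] = 55$1050
  rot[5] = 5$10505
  rot[6] = $105055
Sorted (with $ < everything):
  sorted[0] = $105055
  sorted[1] = 05055$1
  sorted[2] = 055$105
  sorted[3] = 105055$
  sorted[4] = 5$10505
  sorted[5] = 5055$10
  sorted[6] = 55$1050
sorted[4] = 5$10505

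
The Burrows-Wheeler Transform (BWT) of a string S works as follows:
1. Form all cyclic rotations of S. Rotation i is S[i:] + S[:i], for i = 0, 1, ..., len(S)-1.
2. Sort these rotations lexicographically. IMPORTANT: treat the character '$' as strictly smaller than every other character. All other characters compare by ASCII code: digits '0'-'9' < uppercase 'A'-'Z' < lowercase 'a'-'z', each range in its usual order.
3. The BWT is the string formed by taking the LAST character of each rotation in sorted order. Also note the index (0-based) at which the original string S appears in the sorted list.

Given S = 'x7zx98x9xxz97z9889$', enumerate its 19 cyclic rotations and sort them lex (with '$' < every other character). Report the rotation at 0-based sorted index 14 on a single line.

Answer: xxz97z9889$x7zx98x9

Derivation:
All 19 rotations (rotation i = S[i:]+S[:i]):
  rot[0] = x7zx98x9xxz97z9889$
  rot[1] = 7zx98x9xxz97z9889$x
  rot[2] = zx98x9xxz97z9889$x7
  rot[3] = x98x9xxz97z9889$x7z
  rot[4] = 98x9xxz97z9889$x7zx
  rot[5] = 8x9xxz97z9889$x7zx9
  rot[6] = x9xxz97z9889$x7zx98
  rot[7] = 9xxz97z9889$x7zx98x
  rot[8] = xxz97z9889$x7zx98x9
  rot[9] = xz97z9889$x7zx98x9x
  rot[10] = z97z9889$x7zx98x9xx
  rot[11] = 97z9889$x7zx98x9xxz
  rot[12] = 7z9889$x7zx98x9xxz9
  rot[13] = z9889$x7zx98x9xxz97
  rot[14] = 9889$x7zx98x9xxz97z
  rot[15] = 889$x7zx98x9xxz97z9
  rot[16] = 89$x7zx98x9xxz97z98
  rot[17] = 9$x7zx98x9xxz97z988
  rot[18] = $x7zx98x9xxz97z9889
Sorted (with $ < everything):
  sorted[0] = $x7zx98x9xxz97z9889
  sorted[1] = 7z9889$x7zx98x9xxz9
  sorted[2] = 7zx98x9xxz97z9889$x
  sorted[3] = 889$x7zx98x9xxz97z9
  sorted[4] = 89$x7zx98x9xxz97z98
  sorted[5] = 8x9xxz97z9889$x7zx9
  sorted[6] = 9$x7zx98x9xxz97z988
  sorted[7] = 97z9889$x7zx98x9xxz
  sorted[8] = 9889$x7zx98x9xxz97z
  sorted[9] = 98x9xxz97z9889$x7zx
  sorted[10] = 9xxz97z9889$x7zx98x
  sorted[11] = x7zx98x9xxz97z9889$
  sorted[12] = x98x9xxz97z9889$x7z
  sorted[13] = x9xxz97z9889$x7zx98
  sorted[14] = xxz97z9889$x7zx98x9
  sorted[15] = xz97z9889$x7zx98x9x
  sorted[16] = z97z9889$x7zx98x9xx
  sorted[17] = z9889$x7zx98x9xxz97
  sorted[18] = zx98x9xxz97z9889$x7
sorted[14] = xxz97z9889$x7zx98x9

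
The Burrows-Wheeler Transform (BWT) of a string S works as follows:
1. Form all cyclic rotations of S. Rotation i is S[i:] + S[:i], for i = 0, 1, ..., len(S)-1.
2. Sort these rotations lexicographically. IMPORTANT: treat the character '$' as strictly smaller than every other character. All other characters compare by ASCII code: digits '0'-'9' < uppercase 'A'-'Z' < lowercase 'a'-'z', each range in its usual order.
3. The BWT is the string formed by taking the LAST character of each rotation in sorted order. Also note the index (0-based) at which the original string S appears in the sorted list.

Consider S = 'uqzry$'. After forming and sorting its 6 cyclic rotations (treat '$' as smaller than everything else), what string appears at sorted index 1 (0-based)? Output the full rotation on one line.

Answer: qzry$u

Derivation:
All 6 rotations (rotation i = S[i:]+S[:i]):
  rot[0] = uqzry$
  rot[1] = qzry$u
  rot[2] = zry$uq
  rot[3] = ry$uqz
  rot[4] = y$uqzr
  rot[5] = $uqzry
Sorted (with $ < everything):
  sorted[0] = $uqzry
  sorted[1] = qzry$u
  sorted[2] = ry$uqz
  sorted[3] = uqzry$
  sorted[4] = y$uqzr
  sorted[5] = zry$uq
sorted[1] = qzry$u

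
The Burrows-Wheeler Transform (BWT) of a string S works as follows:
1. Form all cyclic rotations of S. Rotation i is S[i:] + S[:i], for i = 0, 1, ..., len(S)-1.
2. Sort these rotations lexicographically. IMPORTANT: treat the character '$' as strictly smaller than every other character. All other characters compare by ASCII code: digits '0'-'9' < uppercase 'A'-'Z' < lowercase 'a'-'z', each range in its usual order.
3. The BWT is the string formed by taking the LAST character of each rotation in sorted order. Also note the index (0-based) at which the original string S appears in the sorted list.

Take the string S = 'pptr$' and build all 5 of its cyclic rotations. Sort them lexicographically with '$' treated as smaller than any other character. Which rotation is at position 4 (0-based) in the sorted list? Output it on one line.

Answer: tr$pp

Derivation:
All 5 rotations (rotation i = S[i:]+S[:i]):
  rot[0] = pptr$
  rot[1] = ptr$p
  rot[2] = tr$pp
  rot[3] = r$ppt
  rot[4] = $pptr
Sorted (with $ < everything):
  sorted[0] = $pptr
  sorted[1] = pptr$
  sorted[2] = ptr$p
  sorted[3] = r$ppt
  sorted[4] = tr$pp
sorted[4] = tr$pp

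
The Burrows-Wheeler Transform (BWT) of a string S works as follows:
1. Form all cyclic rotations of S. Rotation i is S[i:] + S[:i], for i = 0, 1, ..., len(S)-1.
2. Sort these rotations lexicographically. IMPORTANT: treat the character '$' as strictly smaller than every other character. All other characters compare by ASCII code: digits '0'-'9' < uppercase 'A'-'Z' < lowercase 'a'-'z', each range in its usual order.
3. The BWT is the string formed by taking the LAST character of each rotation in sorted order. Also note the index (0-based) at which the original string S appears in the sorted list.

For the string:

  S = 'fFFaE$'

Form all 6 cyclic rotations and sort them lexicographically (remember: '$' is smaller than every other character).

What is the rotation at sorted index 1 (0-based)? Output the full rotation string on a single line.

All 6 rotations (rotation i = S[i:]+S[:i]):
  rot[0] = fFFaE$
  rot[1] = FFaE$f
  rot[2] = FaE$fF
  rot[3] = aE$fFF
  rot[4] = E$fFFa
  rot[5] = $fFFaE
Sorted (with $ < everything):
  sorted[0] = $fFFaE
  sorted[1] = E$fFFa
  sorted[2] = FFaE$f
  sorted[3] = FaE$fF
  sorted[4] = aE$fFF
  sorted[5] = fFFaE$
sorted[1] = E$fFFa

Answer: E$fFFa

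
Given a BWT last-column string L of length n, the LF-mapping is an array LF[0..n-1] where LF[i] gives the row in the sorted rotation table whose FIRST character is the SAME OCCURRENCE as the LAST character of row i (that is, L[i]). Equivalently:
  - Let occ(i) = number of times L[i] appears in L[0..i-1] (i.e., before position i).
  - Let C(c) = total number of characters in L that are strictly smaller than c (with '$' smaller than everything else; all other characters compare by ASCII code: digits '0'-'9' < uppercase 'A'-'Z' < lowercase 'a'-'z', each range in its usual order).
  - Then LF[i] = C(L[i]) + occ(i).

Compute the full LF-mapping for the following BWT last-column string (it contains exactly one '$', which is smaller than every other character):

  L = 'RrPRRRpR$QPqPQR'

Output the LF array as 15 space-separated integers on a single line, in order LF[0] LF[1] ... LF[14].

Char counts: '$':1, 'P':3, 'Q':2, 'R':6, 'p':1, 'q':1, 'r':1
C (first-col start): C('$')=0, C('P')=1, C('Q')=4, C('R')=6, C('p')=12, C('q')=13, C('r')=14
L[0]='R': occ=0, LF[0]=C('R')+0=6+0=6
L[1]='r': occ=0, LF[1]=C('r')+0=14+0=14
L[2]='P': occ=0, LF[2]=C('P')+0=1+0=1
L[3]='R': occ=1, LF[3]=C('R')+1=6+1=7
L[4]='R': occ=2, LF[4]=C('R')+2=6+2=8
L[5]='R': occ=3, LF[5]=C('R')+3=6+3=9
L[6]='p': occ=0, LF[6]=C('p')+0=12+0=12
L[7]='R': occ=4, LF[7]=C('R')+4=6+4=10
L[8]='$': occ=0, LF[8]=C('$')+0=0+0=0
L[9]='Q': occ=0, LF[9]=C('Q')+0=4+0=4
L[10]='P': occ=1, LF[10]=C('P')+1=1+1=2
L[11]='q': occ=0, LF[11]=C('q')+0=13+0=13
L[12]='P': occ=2, LF[12]=C('P')+2=1+2=3
L[13]='Q': occ=1, LF[13]=C('Q')+1=4+1=5
L[14]='R': occ=5, LF[14]=C('R')+5=6+5=11

Answer: 6 14 1 7 8 9 12 10 0 4 2 13 3 5 11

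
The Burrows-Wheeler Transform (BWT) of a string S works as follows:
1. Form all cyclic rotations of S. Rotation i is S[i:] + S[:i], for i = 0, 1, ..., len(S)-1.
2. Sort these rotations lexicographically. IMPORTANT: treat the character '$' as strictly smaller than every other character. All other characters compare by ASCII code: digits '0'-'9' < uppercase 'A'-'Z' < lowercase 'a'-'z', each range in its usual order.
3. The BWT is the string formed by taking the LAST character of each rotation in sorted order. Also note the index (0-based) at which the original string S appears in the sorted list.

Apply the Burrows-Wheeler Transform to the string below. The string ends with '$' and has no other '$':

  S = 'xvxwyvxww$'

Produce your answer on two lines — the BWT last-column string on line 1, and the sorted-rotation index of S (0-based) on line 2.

All 10 rotations (rotation i = S[i:]+S[:i]):
  rot[0] = xvxwyvxww$
  rot[1] = vxwyvxww$x
  rot[2] = xwyvxww$xv
  rot[3] = wyvxww$xvx
  rot[4] = yvxww$xvxw
  rot[5] = vxww$xvxwy
  rot[6] = xww$xvxwyv
  rot[7] = ww$xvxwyvx
  rot[8] = w$xvxwyvxw
  rot[9] = $xvxwyvxww
Sorted (with $ < everything):
  sorted[0] = $xvxwyvxww  (last char: 'w')
  sorted[1] = vxww$xvxwy  (last char: 'y')
  sorted[2] = vxwyvxww$x  (last char: 'x')
  sorted[3] = w$xvxwyvxw  (last char: 'w')
  sorted[4] = ww$xvxwyvx  (last char: 'x')
  sorted[5] = wyvxww$xvx  (last char: 'x')
  sorted[6] = xvxwyvxww$  (last char: '$')
  sorted[7] = xww$xvxwyv  (last char: 'v')
  sorted[8] = xwyvxww$xv  (last char: 'v')
  sorted[9] = yvxww$xvxw  (last char: 'w')
Last column: wyxwxx$vvw
Original string S is at sorted index 6

Answer: wyxwxx$vvw
6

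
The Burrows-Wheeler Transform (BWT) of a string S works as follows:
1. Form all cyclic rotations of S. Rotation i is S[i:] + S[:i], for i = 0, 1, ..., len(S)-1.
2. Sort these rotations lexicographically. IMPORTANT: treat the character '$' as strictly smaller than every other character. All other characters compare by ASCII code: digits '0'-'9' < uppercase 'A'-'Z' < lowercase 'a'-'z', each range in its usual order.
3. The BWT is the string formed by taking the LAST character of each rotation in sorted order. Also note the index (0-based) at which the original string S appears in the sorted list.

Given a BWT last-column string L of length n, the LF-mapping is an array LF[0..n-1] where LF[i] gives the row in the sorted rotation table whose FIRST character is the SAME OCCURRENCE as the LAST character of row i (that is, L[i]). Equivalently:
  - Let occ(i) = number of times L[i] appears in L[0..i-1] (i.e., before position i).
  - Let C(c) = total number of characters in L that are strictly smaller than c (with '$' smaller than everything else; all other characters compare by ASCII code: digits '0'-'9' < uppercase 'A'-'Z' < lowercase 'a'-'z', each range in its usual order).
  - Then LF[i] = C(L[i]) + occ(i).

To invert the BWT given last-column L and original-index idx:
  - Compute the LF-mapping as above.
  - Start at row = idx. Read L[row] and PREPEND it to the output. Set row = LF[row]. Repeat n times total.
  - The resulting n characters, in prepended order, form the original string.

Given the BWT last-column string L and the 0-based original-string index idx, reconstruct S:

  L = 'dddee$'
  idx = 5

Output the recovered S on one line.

LF mapping: 1 2 3 4 5 0
Walk LF starting at row 5, prepending L[row]:
  step 1: row=5, L[5]='$', prepend. Next row=LF[5]=0
  step 2: row=0, L[0]='d', prepend. Next row=LF[0]=1
  step 3: row=1, L[1]='d', prepend. Next row=LF[1]=2
  step 4: row=2, L[2]='d', prepend. Next row=LF[2]=3
  step 5: row=3, L[3]='e', prepend. Next row=LF[3]=4
  step 6: row=4, L[4]='e', prepend. Next row=LF[4]=5
Reversed output: eeddd$

Answer: eeddd$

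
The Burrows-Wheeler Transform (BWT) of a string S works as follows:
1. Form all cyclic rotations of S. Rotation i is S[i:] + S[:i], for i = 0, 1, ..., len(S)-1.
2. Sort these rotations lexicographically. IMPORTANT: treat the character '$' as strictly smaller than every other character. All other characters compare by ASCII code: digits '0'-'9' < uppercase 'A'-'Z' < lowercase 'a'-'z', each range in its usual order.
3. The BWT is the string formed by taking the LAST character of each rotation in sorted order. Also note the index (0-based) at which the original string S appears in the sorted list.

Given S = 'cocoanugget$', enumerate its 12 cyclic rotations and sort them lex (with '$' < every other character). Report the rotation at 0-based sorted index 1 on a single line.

All 12 rotations (rotation i = S[i:]+S[:i]):
  rot[0] = cocoanugget$
  rot[1] = ocoanugget$c
  rot[2] = coanugget$co
  rot[3] = oanugget$coc
  rot[4] = anugget$coco
  rot[5] = nugget$cocoa
  rot[6] = ugget$cocoan
  rot[7] = gget$cocoanu
  rot[8] = get$cocoanug
  rot[9] = et$cocoanugg
  rot[10] = t$cocoanugge
  rot[11] = $cocoanugget
Sorted (with $ < everything):
  sorted[0] = $cocoanugget
  sorted[1] = anugget$coco
  sorted[2] = coanugget$co
  sorted[3] = cocoanugget$
  sorted[4] = et$cocoanugg
  sorted[5] = get$cocoanug
  sorted[6] = gget$cocoanu
  sorted[7] = nugget$cocoa
  sorted[8] = oanugget$coc
  sorted[9] = ocoanugget$c
  sorted[10] = t$cocoanugge
  sorted[11] = ugget$cocoan
sorted[1] = anugget$coco

Answer: anugget$coco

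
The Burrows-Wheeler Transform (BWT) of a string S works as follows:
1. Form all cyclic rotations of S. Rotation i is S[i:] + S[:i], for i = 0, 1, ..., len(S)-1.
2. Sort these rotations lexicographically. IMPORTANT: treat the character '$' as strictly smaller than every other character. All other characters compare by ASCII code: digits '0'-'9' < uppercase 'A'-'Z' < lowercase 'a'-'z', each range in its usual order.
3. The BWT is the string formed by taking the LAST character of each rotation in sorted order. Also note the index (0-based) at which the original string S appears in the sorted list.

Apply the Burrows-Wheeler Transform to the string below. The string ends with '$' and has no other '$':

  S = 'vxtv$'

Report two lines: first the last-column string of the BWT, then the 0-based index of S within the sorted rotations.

All 5 rotations (rotation i = S[i:]+S[:i]):
  rot[0] = vxtv$
  rot[1] = xtv$v
  rot[2] = tv$vx
  rot[3] = v$vxt
  rot[4] = $vxtv
Sorted (with $ < everything):
  sorted[0] = $vxtv  (last char: 'v')
  sorted[1] = tv$vx  (last char: 'x')
  sorted[2] = v$vxt  (last char: 't')
  sorted[3] = vxtv$  (last char: '$')
  sorted[4] = xtv$v  (last char: 'v')
Last column: vxt$v
Original string S is at sorted index 3

Answer: vxt$v
3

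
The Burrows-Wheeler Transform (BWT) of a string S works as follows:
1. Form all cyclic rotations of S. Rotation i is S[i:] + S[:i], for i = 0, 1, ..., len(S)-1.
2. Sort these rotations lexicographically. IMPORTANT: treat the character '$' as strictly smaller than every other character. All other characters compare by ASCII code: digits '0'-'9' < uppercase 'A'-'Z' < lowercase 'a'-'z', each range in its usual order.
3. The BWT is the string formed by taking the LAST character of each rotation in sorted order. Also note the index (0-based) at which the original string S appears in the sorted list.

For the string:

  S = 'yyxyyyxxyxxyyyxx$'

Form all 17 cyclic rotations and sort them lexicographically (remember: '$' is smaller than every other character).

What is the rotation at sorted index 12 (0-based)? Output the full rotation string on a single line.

All 17 rotations (rotation i = S[i:]+S[:i]):
  rot[0] = yyxyyyxxyxxyyyxx$
  rot[1] = yxyyyxxyxxyyyxx$y
  rot[2] = xyyyxxyxxyyyxx$yy
  rot[3] = yyyxxyxxyyyxx$yyx
  rot[4] = yyxxyxxyyyxx$yyxy
  rot[5] = yxxyxxyyyxx$yyxyy
  rot[6] = xxyxxyyyxx$yyxyyy
  rot[7] = xyxxyyyxx$yyxyyyx
  rot[8] = yxxyyyxx$yyxyyyxx
  rot[9] = xxyyyxx$yyxyyyxxy
  rot[10] = xyyyxx$yyxyyyxxyx
  rot[11] = yyyxx$yyxyyyxxyxx
  rot[12] = yyxx$yyxyyyxxyxxy
  rot[13] = yxx$yyxyyyxxyxxyy
  rot[14] = xx$yyxyyyxxyxxyyy
  rot[15] = x$yyxyyyxxyxxyyyx
  rot[16] = $yyxyyyxxyxxyyyxx
Sorted (with $ < everything):
  sorted[0] = $yyxyyyxxyxxyyyxx
  sorted[1] = x$yyxyyyxxyxxyyyx
  sorted[2] = xx$yyxyyyxxyxxyyy
  sorted[3] = xxyxxyyyxx$yyxyyy
  sorted[4] = xxyyyxx$yyxyyyxxy
  sorted[5] = xyxxyyyxx$yyxyyyx
  sorted[6] = xyyyxx$yyxyyyxxyx
  sorted[7] = xyyyxxyxxyyyxx$yy
  sorted[8] = yxx$yyxyyyxxyxxyy
  sorted[9] = yxxyxxyyyxx$yyxyy
  sorted[10] = yxxyyyxx$yyxyyyxx
  sorted[11] = yxyyyxxyxxyyyxx$y
  sorted[12] = yyxx$yyxyyyxxyxxy
  sorted[13] = yyxxyxxyyyxx$yyxy
  sorted[14] = yyxyyyxxyxxyyyxx$
  sorted[15] = yyyxx$yyxyyyxxyxx
  sorted[16] = yyyxxyxxyyyxx$yyx
sorted[12] = yyxx$yyxyyyxxyxxy

Answer: yyxx$yyxyyyxxyxxy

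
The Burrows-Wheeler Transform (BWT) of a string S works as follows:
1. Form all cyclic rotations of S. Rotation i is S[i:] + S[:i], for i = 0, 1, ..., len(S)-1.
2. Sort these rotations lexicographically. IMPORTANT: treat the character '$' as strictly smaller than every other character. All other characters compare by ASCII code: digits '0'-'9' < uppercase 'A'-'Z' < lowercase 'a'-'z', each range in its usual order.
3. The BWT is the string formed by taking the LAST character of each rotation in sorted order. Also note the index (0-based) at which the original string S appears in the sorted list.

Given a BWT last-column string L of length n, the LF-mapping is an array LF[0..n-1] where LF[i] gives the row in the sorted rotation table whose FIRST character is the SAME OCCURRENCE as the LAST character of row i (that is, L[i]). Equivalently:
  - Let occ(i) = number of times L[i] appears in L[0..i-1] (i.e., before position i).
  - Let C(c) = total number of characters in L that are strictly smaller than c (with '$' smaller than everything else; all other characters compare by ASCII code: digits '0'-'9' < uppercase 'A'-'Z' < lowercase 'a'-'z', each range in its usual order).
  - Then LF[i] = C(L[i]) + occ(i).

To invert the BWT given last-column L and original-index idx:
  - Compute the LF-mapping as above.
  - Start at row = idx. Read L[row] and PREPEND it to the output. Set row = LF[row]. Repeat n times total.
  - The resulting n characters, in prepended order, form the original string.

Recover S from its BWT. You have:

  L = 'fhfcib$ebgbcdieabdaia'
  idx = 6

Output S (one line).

LF mapping: 14 17 15 8 18 4 0 12 5 16 6 9 10 19 13 1 7 11 2 20 3
Walk LF starting at row 6, prepending L[row]:
  step 1: row=6, L[6]='$', prepend. Next row=LF[6]=0
  step 2: row=0, L[0]='f', prepend. Next row=LF[0]=14
  step 3: row=14, L[14]='e', prepend. Next row=LF[14]=13
  step 4: row=13, L[13]='i', prepend. Next row=LF[13]=19
  step 5: row=19, L[19]='i', prepend. Next row=LF[19]=20
  step 6: row=20, L[20]='a', prepend. Next row=LF[20]=3
  step 7: row=3, L[3]='c', prepend. Next row=LF[3]=8
  step 8: row=8, L[8]='b', prepend. Next row=LF[8]=5
  step 9: row=5, L[5]='b', prepend. Next row=LF[5]=4
  step 10: row=4, L[4]='i', prepend. Next row=LF[4]=18
  step 11: row=18, L[18]='a', prepend. Next row=LF[18]=2
  step 12: row=2, L[2]='f', prepend. Next row=LF[2]=15
  step 13: row=15, L[15]='a', prepend. Next row=LF[15]=1
  step 14: row=1, L[1]='h', prepend. Next row=LF[1]=17
  step 15: row=17, L[17]='d', prepend. Next row=LF[17]=11
  step 16: row=11, L[11]='c', prepend. Next row=LF[11]=9
  step 17: row=9, L[9]='g', prepend. Next row=LF[9]=16
  step 18: row=16, L[16]='b', prepend. Next row=LF[16]=7
  step 19: row=7, L[7]='e', prepend. Next row=LF[7]=12
  step 20: row=12, L[12]='d', prepend. Next row=LF[12]=10
  step 21: row=10, L[10]='b', prepend. Next row=LF[10]=6
Reversed output: bdebgcdhafaibbcaiief$

Answer: bdebgcdhafaibbcaiief$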